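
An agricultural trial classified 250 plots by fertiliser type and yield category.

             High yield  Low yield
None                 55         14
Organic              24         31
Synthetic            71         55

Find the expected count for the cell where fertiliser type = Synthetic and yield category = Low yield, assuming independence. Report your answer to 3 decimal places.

Row total (Synthetic) = 126; column total (Low yield) = 100; grand total N = 250.
Expected count = (row total × column total) / N = 126 × 100 / 250 = 50.400.

50.400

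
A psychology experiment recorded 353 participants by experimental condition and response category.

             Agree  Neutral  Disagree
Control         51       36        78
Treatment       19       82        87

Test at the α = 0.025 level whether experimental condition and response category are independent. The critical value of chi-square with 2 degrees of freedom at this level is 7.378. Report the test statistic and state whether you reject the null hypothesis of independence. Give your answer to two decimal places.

31.69; reject H₀

Row totals: 165, 188. Column totals: 70, 118, 165. Grand total N = 353.
Expected counts (row total × column total / N):
  Control, Agree: 165×70/353 = 32.720
  Control, Neutral: 165×118/353 = 55.156
  Control, Disagree: 165×165/353 = 77.125
  Treatment, Agree: 188×70/353 = 37.280
  Treatment, Neutral: 188×118/353 = 62.844
  Treatment, Disagree: 188×165/353 = 87.875
Contributions (O − E)²/E:
  (51 − 32.720)²/32.720 = 10.2127
  (36 − 55.156)²/55.156 = 6.6530
  (78 − 77.125)²/77.125 = 0.0099
  (19 − 37.280)²/37.280 = 8.9635
  (82 − 62.844)²/62.844 = 5.8391
  (87 − 87.875)²/87.875 = 0.0087
χ² = 10.2127 + 6.6530 + 0.0099 + 8.9635 + 5.8391 + 0.0087 = 31.69
df = (2−1)(3−1) = 2. Since 31.69 > 7.378, reject the null hypothesis of independence at α = 0.025.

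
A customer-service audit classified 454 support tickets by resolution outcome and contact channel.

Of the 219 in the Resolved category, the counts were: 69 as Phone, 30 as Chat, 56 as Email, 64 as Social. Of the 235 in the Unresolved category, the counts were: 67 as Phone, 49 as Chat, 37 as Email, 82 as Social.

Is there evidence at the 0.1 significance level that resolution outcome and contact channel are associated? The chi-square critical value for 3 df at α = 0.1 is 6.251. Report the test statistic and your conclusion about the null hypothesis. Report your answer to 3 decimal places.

10.149; reject H₀

Row totals: 219, 235. Column totals: 136, 79, 93, 146. Grand total N = 454.
Expected counts (row total × column total / N):
  Resolved, Phone: 219×136/454 = 65.6035
  Resolved, Chat: 219×79/454 = 38.1079
  Resolved, Email: 219×93/454 = 44.8612
  Resolved, Social: 219×146/454 = 70.4273
  Unresolved, Phone: 235×136/454 = 70.3965
  Unresolved, Chat: 235×79/454 = 40.8921
  Unresolved, Email: 235×93/454 = 48.1388
  Unresolved, Social: 235×146/454 = 75.5727
Contributions (O − E)²/E:
  (69 − 65.6035)²/65.6035 = 0.1758
  (30 − 38.1079)²/38.1079 = 1.7251
  (56 − 44.8612)²/44.8612 = 2.7657
  (64 − 70.4273)²/70.4273 = 0.5866
  (67 − 70.3965)²/70.3965 = 0.1639
  (49 − 40.8921)²/40.8921 = 1.6076
  (37 − 48.1388)²/48.1388 = 2.5774
  (82 − 75.5727)²/75.5727 = 0.5466
χ² = 0.1758 + 1.7251 + 2.7657 + 0.5866 + 0.1639 + 1.6076 + 2.5774 + 0.5466 = 10.149
df = (2−1)(4−1) = 3. Since 10.149 > 6.251, reject the null hypothesis of independence at α = 0.1.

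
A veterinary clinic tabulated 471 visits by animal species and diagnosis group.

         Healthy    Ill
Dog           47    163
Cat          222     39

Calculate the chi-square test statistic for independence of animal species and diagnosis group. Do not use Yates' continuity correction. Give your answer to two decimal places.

186.63

Row totals: 210, 261. Column totals: 269, 202. Grand total N = 471.
Expected counts (row total × column total / N):
  Dog, Healthy: 210×269/471 = 119.936
  Dog, Ill: 210×202/471 = 90.064
  Cat, Healthy: 261×269/471 = 149.064
  Cat, Ill: 261×202/471 = 111.936
Contributions (O − E)²/E:
  (47 − 119.936)²/119.936 = 44.3542
  (163 − 90.064)²/90.064 = 59.0653
  (222 − 149.064)²/149.064 = 35.6871
  (39 − 111.936)²/111.936 = 47.5241
χ² = 44.3542 + 59.0653 + 35.6871 + 47.5241 = 186.63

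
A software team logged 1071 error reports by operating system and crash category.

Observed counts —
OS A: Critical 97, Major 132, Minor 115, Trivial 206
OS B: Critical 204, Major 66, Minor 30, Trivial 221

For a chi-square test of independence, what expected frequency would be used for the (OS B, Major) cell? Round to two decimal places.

96.32

Row total (OS B) = 521; column total (Major) = 198; grand total N = 1071.
Expected count = (row total × column total) / N = 521 × 198 / 1071 = 96.32.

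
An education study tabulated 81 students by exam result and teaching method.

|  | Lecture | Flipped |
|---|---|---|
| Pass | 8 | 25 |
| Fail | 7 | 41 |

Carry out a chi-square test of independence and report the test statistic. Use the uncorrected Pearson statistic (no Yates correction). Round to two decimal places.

Row totals: 33, 48. Column totals: 15, 66. Grand total N = 81.
Expected counts (row total × column total / N):
  Pass, Lecture: 33×15/81 = 6.111
  Pass, Flipped: 33×66/81 = 26.889
  Fail, Lecture: 48×15/81 = 8.889
  Fail, Flipped: 48×66/81 = 39.111
Contributions (O − E)²/E:
  (8 − 6.111)²/6.111 = 0.5839
  (25 − 26.889)²/26.889 = 0.1327
  (7 − 8.889)²/8.889 = 0.4014
  (41 − 39.111)²/39.111 = 0.0912
χ² = 0.5839 + 0.1327 + 0.4014 + 0.0912 = 1.21

1.21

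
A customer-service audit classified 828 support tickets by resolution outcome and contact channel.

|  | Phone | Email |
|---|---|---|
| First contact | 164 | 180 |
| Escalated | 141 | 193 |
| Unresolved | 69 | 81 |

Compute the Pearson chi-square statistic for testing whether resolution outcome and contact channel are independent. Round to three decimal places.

Row totals: 344, 334, 150. Column totals: 374, 454. Grand total N = 828.
Expected counts (row total × column total / N):
  First contact, Phone: 344×374/828 = 155.3816
  First contact, Email: 344×454/828 = 188.6184
  Escalated, Phone: 334×374/828 = 150.8647
  Escalated, Email: 334×454/828 = 183.1353
  Unresolved, Phone: 150×374/828 = 67.7536
  Unresolved, Email: 150×454/828 = 82.2464
Contributions (O − E)²/E:
  (164 − 155.3816)²/155.3816 = 0.4780
  (180 − 188.6184)²/188.6184 = 0.3938
  (141 − 150.8647)²/150.8647 = 0.6450
  (193 − 183.1353)²/183.1353 = 0.5314
  (69 − 67.7536)²/67.7536 = 0.0229
  (81 − 82.2464)²/82.2464 = 0.0189
χ² = 0.4780 + 0.3938 + 0.6450 + 0.5314 + 0.0229 + 0.0189 = 2.090

2.090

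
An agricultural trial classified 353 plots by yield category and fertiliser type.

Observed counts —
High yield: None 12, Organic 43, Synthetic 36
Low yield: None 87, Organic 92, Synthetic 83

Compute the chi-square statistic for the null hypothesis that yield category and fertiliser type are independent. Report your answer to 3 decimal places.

Row totals: 91, 262. Column totals: 99, 135, 119. Grand total N = 353.
Expected counts (row total × column total / N):
  High yield, None: 91×99/353 = 25.5212
  High yield, Organic: 91×135/353 = 34.8017
  High yield, Synthetic: 91×119/353 = 30.6771
  Low yield, None: 262×99/353 = 73.4788
  Low yield, Organic: 262×135/353 = 100.1983
  Low yield, Synthetic: 262×119/353 = 88.3229
Contributions (O − E)²/E:
  (12 − 25.5212)²/25.5212 = 7.1636
  (43 − 34.8017)²/34.8017 = 1.9313
  (36 − 30.6771)²/30.6771 = 0.9236
  (87 − 73.4788)²/73.4788 = 2.4881
  (92 − 100.1983)²/100.1983 = 0.6708
  (83 − 88.3229)²/88.3229 = 0.3208
χ² = 7.1636 + 1.9313 + 0.9236 + 2.4881 + 0.6708 + 0.3208 = 13.498

13.498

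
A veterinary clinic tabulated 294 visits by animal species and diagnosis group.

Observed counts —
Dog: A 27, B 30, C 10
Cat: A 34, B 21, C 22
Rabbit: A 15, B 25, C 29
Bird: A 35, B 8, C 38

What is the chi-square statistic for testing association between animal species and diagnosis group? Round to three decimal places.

Row totals: 67, 77, 69, 81. Column totals: 111, 84, 99. Grand total N = 294.
Expected counts (row total × column total / N):
  Dog, A: 67×111/294 = 25.2959
  Dog, B: 67×84/294 = 19.1429
  Dog, C: 67×99/294 = 22.5612
  Cat, A: 77×111/294 = 29.0714
  Cat, B: 77×84/294 = 22.0000
  Cat, C: 77×99/294 = 25.9286
  Rabbit, A: 69×111/294 = 26.0510
  Rabbit, B: 69×84/294 = 19.7143
  Rabbit, C: 69×99/294 = 23.2347
  Bird, A: 81×111/294 = 30.5816
  Bird, B: 81×84/294 = 23.1429
  Bird, C: 81×99/294 = 27.2755
Contributions (O − E)²/E:
  (27 − 25.2959)²/25.2959 = 0.1148
  (30 − 19.1429)²/19.1429 = 6.1577
  (10 − 22.5612)²/22.5612 = 6.9936
  (34 − 29.0714)²/29.0714 = 0.8356
  (21 − 22.0000)²/22.0000 = 0.0455
  (22 − 25.9286)²/25.9286 = 0.5952
  (15 − 26.0510)²/26.0510 = 4.6879
  (25 − 19.7143)²/19.7143 = 1.4172
  (29 − 23.2347)²/23.2347 = 1.4306
  (35 − 30.5816)²/30.5816 = 0.6384
  (8 − 23.1429)²/23.1429 = 9.9083
  (38 − 27.2755)²/27.2755 = 4.2168
χ² = 0.1148 + 6.1577 + 6.9936 + 0.8356 + 0.0455 + 0.5952 + 4.6879 + 1.4172 + 1.4306 + 0.6384 + 9.9083 + 4.2168 = 37.042

37.042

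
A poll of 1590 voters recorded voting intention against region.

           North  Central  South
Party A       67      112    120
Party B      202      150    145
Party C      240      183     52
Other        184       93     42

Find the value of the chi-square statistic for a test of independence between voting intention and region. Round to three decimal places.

Row totals: 299, 497, 475, 319. Column totals: 693, 538, 359. Grand total N = 1590.
Expected counts (row total × column total / N):
  Party A, North: 299×693/1590 = 130.3189
  Party A, Central: 299×538/1590 = 101.1711
  Party A, South: 299×359/1590 = 67.5101
  Party B, North: 497×693/1590 = 216.6170
  Party B, Central: 497×538/1590 = 168.1673
  Party B, South: 497×359/1590 = 112.2157
  Party C, North: 475×693/1590 = 207.0283
  Party C, Central: 475×538/1590 = 160.7233
  Party C, South: 475×359/1590 = 107.2484
  Other, North: 319×693/1590 = 139.0358
  Other, Central: 319×538/1590 = 107.9384
  Other, South: 319×359/1590 = 72.0258
Contributions (O − E)²/E:
  (67 − 130.3189)²/130.3189 = 30.7652
  (112 − 101.1711)²/101.1711 = 1.1591
  (120 − 67.5101)²/67.5101 = 40.8115
  (202 − 216.6170)²/216.6170 = 0.9863
  (150 − 168.1673)²/168.1673 = 1.9626
  (145 − 112.2157)²/112.2157 = 9.5781
  (240 − 207.0283)²/207.0283 = 5.2511
  (183 − 160.7233)²/160.7233 = 3.0876
  (52 − 107.2484)²/107.2484 = 28.4609
  (184 − 139.0358)²/139.0358 = 14.5414
  (93 − 107.9384)²/107.9384 = 2.0674
  (42 − 72.0258)²/72.0258 = 12.5170
χ² = 30.7652 + 1.1591 + 40.8115 + 0.9863 + 1.9626 + 9.5781 + 5.2511 + 3.0876 + 28.4609 + 14.5414 + 2.0674 + 12.5170 = 151.188

151.188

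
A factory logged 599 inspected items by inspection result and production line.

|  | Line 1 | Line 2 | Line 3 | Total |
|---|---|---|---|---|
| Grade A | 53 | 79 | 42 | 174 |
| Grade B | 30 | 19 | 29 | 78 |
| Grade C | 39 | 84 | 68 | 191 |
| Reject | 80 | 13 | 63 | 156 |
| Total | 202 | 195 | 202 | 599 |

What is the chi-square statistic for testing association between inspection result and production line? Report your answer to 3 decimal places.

78.829

Grand total N = 599.
Expected counts (row total × column total / N):
  Grade A, Line 1: 174×202/599 = 58.6778
  Grade A, Line 2: 174×195/599 = 56.6444
  Grade A, Line 3: 174×202/599 = 58.6778
  Grade B, Line 1: 78×202/599 = 26.3038
  Grade B, Line 2: 78×195/599 = 25.3923
  Grade B, Line 3: 78×202/599 = 26.3038
  Grade C, Line 1: 191×202/599 = 64.4107
  Grade C, Line 2: 191×195/599 = 62.1786
  Grade C, Line 3: 191×202/599 = 64.4107
  Reject, Line 1: 156×202/599 = 52.6077
  Reject, Line 2: 156×195/599 = 50.7846
  Reject, Line 3: 156×202/599 = 52.6077
Contributions (O − E)²/E:
  (53 − 58.6778)²/58.6778 = 0.5494
  (79 − 56.6444)²/56.6444 = 8.8230
  (42 − 58.6778)²/58.6778 = 4.7403
  (30 − 26.3038)²/26.3038 = 0.5194
  (19 − 25.3923)²/25.3923 = 1.6092
  (29 − 26.3038)²/26.3038 = 0.2764
  (39 − 64.4107)²/64.4107 = 10.0248
  (84 − 62.1786)²/62.1786 = 7.6582
  (68 − 64.4107)²/64.4107 = 0.2000
  (80 − 52.6077)²/52.6077 = 14.2629
  (13 − 50.7846)²/50.7846 = 28.1124
  (63 − 52.6077)²/52.6077 = 2.0529
χ² = 0.5494 + 8.8230 + 4.7403 + 0.5194 + 1.6092 + 0.2764 + 10.0248 + 7.6582 + 0.2000 + 14.2629 + 28.1124 + 2.0529 = 78.829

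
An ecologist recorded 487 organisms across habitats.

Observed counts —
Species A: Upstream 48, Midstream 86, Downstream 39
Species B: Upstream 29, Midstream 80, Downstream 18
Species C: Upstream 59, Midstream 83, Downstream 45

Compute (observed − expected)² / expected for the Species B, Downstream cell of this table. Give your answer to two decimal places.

Row total (Species B) = 127; column total (Downstream) = 102; N = 487.
Expected count E = 127 × 102 / 487 = 26.600.
Contribution = (O − E)²/E = (18 − 26.600)² / 26.600 = 2.78.

2.78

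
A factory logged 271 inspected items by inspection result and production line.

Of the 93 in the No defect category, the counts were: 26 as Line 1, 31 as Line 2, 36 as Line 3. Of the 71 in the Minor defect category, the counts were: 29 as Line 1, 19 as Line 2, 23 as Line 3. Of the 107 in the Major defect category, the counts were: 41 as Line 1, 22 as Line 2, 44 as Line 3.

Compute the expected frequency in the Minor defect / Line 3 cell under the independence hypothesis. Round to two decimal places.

Row total (Minor defect) = 71; column total (Line 3) = 103; grand total N = 271.
Expected count = (row total × column total) / N = 71 × 103 / 271 = 26.99.

26.99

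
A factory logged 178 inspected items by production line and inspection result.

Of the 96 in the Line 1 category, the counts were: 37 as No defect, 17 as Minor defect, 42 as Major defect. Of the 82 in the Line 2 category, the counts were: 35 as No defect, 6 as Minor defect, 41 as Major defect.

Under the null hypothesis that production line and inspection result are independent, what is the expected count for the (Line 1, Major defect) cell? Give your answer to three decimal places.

44.764

Row total (Line 1) = 96; column total (Major defect) = 83; grand total N = 178.
Expected count = (row total × column total) / N = 96 × 83 / 178 = 44.764.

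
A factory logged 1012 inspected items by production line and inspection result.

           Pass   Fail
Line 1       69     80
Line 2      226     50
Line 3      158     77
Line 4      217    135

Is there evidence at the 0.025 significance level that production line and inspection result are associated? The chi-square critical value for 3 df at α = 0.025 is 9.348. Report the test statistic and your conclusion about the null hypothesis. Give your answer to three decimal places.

Row totals: 149, 276, 235, 352. Column totals: 670, 342. Grand total N = 1012.
Expected counts (row total × column total / N):
  Line 1, Pass: 149×670/1012 = 98.64625
  Line 1, Fail: 149×342/1012 = 50.35375
  Line 2, Pass: 276×670/1012 = 182.72727
  Line 2, Fail: 276×342/1012 = 93.27273
  Line 3, Pass: 235×670/1012 = 155.58300
  Line 3, Fail: 235×342/1012 = 79.41700
  Line 4, Pass: 352×670/1012 = 233.04348
  Line 4, Fail: 352×342/1012 = 118.95652
Contributions (O − E)²/E:
  (69 − 98.64625)²/98.64625 = 8.9096
  (80 − 50.35375)²/50.35375 = 17.4545
  (226 − 182.72727)²/182.72727 = 10.2477
  (50 − 93.27273)²/93.27273 = 20.0758
  (158 − 155.58300)²/155.58300 = 0.0375
  (77 − 79.41700)²/79.41700 = 0.0736
  (217 − 233.04348)²/233.04348 = 1.1045
  (135 − 118.95652)²/118.95652 = 2.1638
χ² = 8.9096 + 17.4545 + 10.2477 + 20.0758 + 0.0375 + 0.0736 + 1.1045 + 2.1638 = 60.067
df = (4−1)(2−1) = 3. Since 60.067 > 9.348, reject the null hypothesis of independence at α = 0.025.

60.067; reject H₀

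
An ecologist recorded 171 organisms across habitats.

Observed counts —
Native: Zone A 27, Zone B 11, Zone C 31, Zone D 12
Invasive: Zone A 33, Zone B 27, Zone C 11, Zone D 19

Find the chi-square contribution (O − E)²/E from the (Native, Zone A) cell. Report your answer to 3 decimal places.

0.071

Row total (Native) = 81; column total (Zone A) = 60; N = 171.
Expected count E = 81 × 60 / 171 = 28.4211.
Contribution = (O − E)²/E = (27 − 28.4211)² / 28.4211 = 0.071.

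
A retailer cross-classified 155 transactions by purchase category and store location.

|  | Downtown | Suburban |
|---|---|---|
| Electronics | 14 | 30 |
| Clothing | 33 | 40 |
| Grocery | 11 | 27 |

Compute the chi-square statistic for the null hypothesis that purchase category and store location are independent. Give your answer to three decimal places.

3.644

Row totals: 44, 73, 38. Column totals: 58, 97. Grand total N = 155.
Expected counts (row total × column total / N):
  Electronics, Downtown: 44×58/155 = 16.4645
  Electronics, Suburban: 44×97/155 = 27.5355
  Clothing, Downtown: 73×58/155 = 27.3161
  Clothing, Suburban: 73×97/155 = 45.6839
  Grocery, Downtown: 38×58/155 = 14.2194
  Grocery, Suburban: 38×97/155 = 23.7806
Contributions (O − E)²/E:
  (14 − 16.4645)²/16.4645 = 0.3689
  (30 − 27.5355)²/27.5355 = 0.2206
  (33 − 27.3161)²/27.3161 = 1.1827
  (40 − 45.6839)²/45.6839 = 0.7072
  (11 − 14.2194)²/14.2194 = 0.7289
  (27 − 23.7806)²/23.7806 = 0.4358
χ² = 0.3689 + 0.2206 + 1.1827 + 0.7072 + 0.7289 + 0.4358 = 3.644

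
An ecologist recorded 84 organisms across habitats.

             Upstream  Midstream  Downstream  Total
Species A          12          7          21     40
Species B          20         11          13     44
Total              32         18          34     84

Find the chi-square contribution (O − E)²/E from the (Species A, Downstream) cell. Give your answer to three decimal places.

1.429

Row total (Species A) = 40; column total (Downstream) = 34; N = 84.
Expected count E = 40 × 34 / 84 = 16.1905.
Contribution = (O − E)²/E = (21 − 16.1905)² / 16.1905 = 1.429.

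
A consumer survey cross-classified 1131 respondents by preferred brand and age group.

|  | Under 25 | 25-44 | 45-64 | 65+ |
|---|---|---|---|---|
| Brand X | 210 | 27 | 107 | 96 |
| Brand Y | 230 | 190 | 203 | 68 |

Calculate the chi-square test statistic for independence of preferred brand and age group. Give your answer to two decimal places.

107.44

Row totals: 440, 691. Column totals: 440, 217, 310, 164. Grand total N = 1131.
Expected counts (row total × column total / N):
  Brand X, Under 25: 440×440/1131 = 171.176
  Brand X, 25-44: 440×217/1131 = 84.421
  Brand X, 45-64: 440×310/1131 = 120.601
  Brand X, 65+: 440×164/1131 = 63.802
  Brand Y, Under 25: 691×440/1131 = 268.824
  Brand Y, 25-44: 691×217/1131 = 132.579
  Brand Y, 45-64: 691×310/1131 = 189.399
  Brand Y, 65+: 691×164/1131 = 100.198
Contributions (O − E)²/E:
  (210 − 171.176)²/171.176 = 8.8056
  (27 − 84.421)²/84.421 = 39.0563
  (107 − 120.601)²/120.601 = 1.5339
  (96 − 63.802)²/63.802 = 16.2489
  (230 − 268.824)²/268.824 = 5.6070
  (190 − 132.579)²/132.579 = 24.8695
  (203 − 189.399)²/189.399 = 0.9767
  (68 − 100.198)²/100.198 = 10.3466
χ² = 8.8056 + 39.0563 + 1.5339 + 16.2489 + 5.6070 + 24.8695 + 0.9767 + 10.3466 = 107.44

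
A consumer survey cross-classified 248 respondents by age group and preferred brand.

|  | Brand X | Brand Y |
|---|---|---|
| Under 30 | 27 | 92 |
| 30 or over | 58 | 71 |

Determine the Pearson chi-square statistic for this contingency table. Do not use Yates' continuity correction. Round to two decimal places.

13.63

Row totals: 119, 129. Column totals: 85, 163. Grand total N = 248.
Expected counts (row total × column total / N):
  Under 30, Brand X: 119×85/248 = 40.786
  Under 30, Brand Y: 119×163/248 = 78.214
  30 or over, Brand X: 129×85/248 = 44.214
  30 or over, Brand Y: 129×163/248 = 84.786
Contributions (O − E)²/E:
  (27 − 40.786)²/40.786 = 4.6598
  (92 − 78.214)²/78.214 = 2.4299
  (58 − 44.214)²/44.214 = 4.2985
  (71 − 84.786)²/84.786 = 2.2416
χ² = 4.6598 + 2.4299 + 4.2985 + 2.2416 = 13.63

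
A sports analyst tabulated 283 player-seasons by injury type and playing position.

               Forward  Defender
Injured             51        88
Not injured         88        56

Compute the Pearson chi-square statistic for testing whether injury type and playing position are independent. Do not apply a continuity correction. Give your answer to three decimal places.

Row totals: 139, 144. Column totals: 139, 144. Grand total N = 283.
Expected counts (row total × column total / N):
  Injured, Forward: 139×139/283 = 68.2721
  Injured, Defender: 139×144/283 = 70.7279
  Not injured, Forward: 144×139/283 = 70.7279
  Not injured, Defender: 144×144/283 = 73.2721
Contributions (O − E)²/E:
  (51 − 68.2721)²/68.2721 = 4.3697
  (88 − 70.7279)²/70.7279 = 4.2179
  (88 − 70.7279)²/70.7279 = 4.2179
  (56 − 73.2721)²/73.2721 = 4.0715
χ² = 4.3697 + 4.2179 + 4.2179 + 4.0715 = 16.877

16.877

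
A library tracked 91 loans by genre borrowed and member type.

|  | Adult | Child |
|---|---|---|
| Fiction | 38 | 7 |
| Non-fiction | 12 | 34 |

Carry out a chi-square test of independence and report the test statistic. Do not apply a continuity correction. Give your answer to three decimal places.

Row totals: 45, 46. Column totals: 50, 41. Grand total N = 91.
Expected counts (row total × column total / N):
  Fiction, Adult: 45×50/91 = 24.7253
  Fiction, Child: 45×41/91 = 20.2747
  Non-fiction, Adult: 46×50/91 = 25.2747
  Non-fiction, Child: 46×41/91 = 20.7253
Contributions (O − E)²/E:
  (38 − 24.7253)²/24.7253 = 7.1270
  (7 − 20.2747)²/20.2747 = 8.6915
  (12 − 25.2747)²/25.2747 = 6.9721
  (34 − 20.7253)²/20.7253 = 8.5025
χ² = 7.1270 + 8.6915 + 6.9721 + 8.5025 = 31.293

31.293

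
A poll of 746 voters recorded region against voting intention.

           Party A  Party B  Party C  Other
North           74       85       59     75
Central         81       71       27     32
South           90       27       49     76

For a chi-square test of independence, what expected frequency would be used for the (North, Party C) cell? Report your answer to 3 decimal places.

Row total (North) = 293; column total (Party C) = 135; grand total N = 746.
Expected count = (row total × column total) / N = 293 × 135 / 746 = 53.023.

53.023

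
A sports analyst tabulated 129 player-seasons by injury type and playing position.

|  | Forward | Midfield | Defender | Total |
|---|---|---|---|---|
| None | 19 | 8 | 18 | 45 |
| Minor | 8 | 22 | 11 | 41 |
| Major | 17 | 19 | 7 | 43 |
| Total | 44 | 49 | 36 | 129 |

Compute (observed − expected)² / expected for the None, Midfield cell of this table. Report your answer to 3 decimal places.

Row total (None) = 45; column total (Midfield) = 49; N = 129.
Expected count E = 45 × 49 / 129 = 17.0930.
Contribution = (O − E)²/E = (8 − 17.0930)² / 17.0930 = 4.837.

4.837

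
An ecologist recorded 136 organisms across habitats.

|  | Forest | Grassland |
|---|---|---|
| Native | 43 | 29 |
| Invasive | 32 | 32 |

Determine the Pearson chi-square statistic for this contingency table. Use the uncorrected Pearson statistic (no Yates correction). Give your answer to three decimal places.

Row totals: 72, 64. Column totals: 75, 61. Grand total N = 136.
Expected counts (row total × column total / N):
  Native, Forest: 72×75/136 = 39.7059
  Native, Grassland: 72×61/136 = 32.2941
  Invasive, Forest: 64×75/136 = 35.2941
  Invasive, Grassland: 64×61/136 = 28.7059
Contributions (O − E)²/E:
  (43 − 39.7059)²/39.7059 = 0.2733
  (29 − 32.2941)²/32.2941 = 0.3360
  (32 − 35.2941)²/35.2941 = 0.3074
  (32 − 28.7059)²/28.7059 = 0.3780
χ² = 0.2733 + 0.3360 + 0.3074 + 0.3780 = 1.295

1.295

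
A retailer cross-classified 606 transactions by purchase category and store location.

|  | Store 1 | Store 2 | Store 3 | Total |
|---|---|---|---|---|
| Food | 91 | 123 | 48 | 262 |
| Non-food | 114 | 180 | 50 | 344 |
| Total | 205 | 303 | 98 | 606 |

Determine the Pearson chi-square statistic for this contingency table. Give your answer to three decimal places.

Grand total N = 606.
Expected counts (row total × column total / N):
  Food, Store 1: 262×205/606 = 88.6304
  Food, Store 2: 262×303/606 = 131.0000
  Food, Store 3: 262×98/606 = 42.3696
  Non-food, Store 1: 344×205/606 = 116.3696
  Non-food, Store 2: 344×303/606 = 172.0000
  Non-food, Store 3: 344×98/606 = 55.6304
Contributions (O − E)²/E:
  (91 − 88.6304)²/88.6304 = 0.0634
  (123 − 131.0000)²/131.0000 = 0.4885
  (48 − 42.3696)²/42.3696 = 0.7482
  (114 − 116.3696)²/116.3696 = 0.0483
  (180 − 172.0000)²/172.0000 = 0.3721
  (50 − 55.6304)²/55.6304 = 0.5699
χ² = 0.0634 + 0.4885 + 0.7482 + 0.0483 + 0.3721 + 0.5699 = 2.290

2.290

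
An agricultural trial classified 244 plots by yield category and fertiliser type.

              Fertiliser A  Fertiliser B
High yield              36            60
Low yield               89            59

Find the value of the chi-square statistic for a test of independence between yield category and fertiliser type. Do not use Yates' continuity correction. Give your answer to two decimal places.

11.94

Row totals: 96, 148. Column totals: 125, 119. Grand total N = 244.
Expected counts (row total × column total / N):
  High yield, Fertiliser A: 96×125/244 = 49.180
  High yield, Fertiliser B: 96×119/244 = 46.820
  Low yield, Fertiliser A: 148×125/244 = 75.820
  Low yield, Fertiliser B: 148×119/244 = 72.180
Contributions (O − E)²/E:
  (36 − 49.180)²/49.180 = 3.5322
  (60 − 46.820)²/46.820 = 3.7102
  (89 − 75.820)²/75.820 = 2.2911
  (59 − 72.180)²/72.180 = 2.4067
χ² = 3.5322 + 3.7102 + 2.2911 + 2.4067 = 11.94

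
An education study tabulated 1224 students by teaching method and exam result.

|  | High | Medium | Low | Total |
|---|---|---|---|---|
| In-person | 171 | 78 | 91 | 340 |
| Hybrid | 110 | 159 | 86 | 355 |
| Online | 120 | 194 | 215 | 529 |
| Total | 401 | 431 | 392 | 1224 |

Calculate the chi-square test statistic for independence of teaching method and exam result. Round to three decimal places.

94.694

Grand total N = 1224.
Expected counts (row total × column total / N):
  In-person, High: 340×401/1224 = 111.3889
  In-person, Medium: 340×431/1224 = 119.7222
  In-person, Low: 340×392/1224 = 108.8889
  Hybrid, High: 355×401/1224 = 116.3031
  Hybrid, Medium: 355×431/1224 = 125.0041
  Hybrid, Low: 355×392/1224 = 113.6928
  Online, High: 529×401/1224 = 173.3080
  Online, Medium: 529×431/1224 = 186.2737
  Online, Low: 529×392/1224 = 169.4183
Contributions (O − E)²/E:
  (171 − 111.3889)²/111.3889 = 31.9016
  (78 − 119.7222)²/119.7222 = 14.5398
  (91 − 108.8889)²/108.8889 = 2.9389
  (110 − 116.3031)²/116.3031 = 0.3416
  (159 − 125.0041)²/125.0041 = 9.2455
  (86 − 113.6928)²/113.6928 = 6.7453
  (120 − 173.3080)²/173.3080 = 16.3971
  (194 − 186.2737)²/186.2737 = 0.3205
  (215 − 169.4183)²/169.4183 = 12.2637
χ² = 31.9016 + 14.5398 + 2.9389 + 0.3416 + 9.2455 + 6.7453 + 16.3971 + 0.3205 + 12.2637 = 94.694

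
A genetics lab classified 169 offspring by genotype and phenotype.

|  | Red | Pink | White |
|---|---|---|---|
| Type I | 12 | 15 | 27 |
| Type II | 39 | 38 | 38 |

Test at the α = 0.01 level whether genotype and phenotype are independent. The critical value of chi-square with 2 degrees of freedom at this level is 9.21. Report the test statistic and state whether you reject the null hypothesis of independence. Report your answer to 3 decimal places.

Row totals: 54, 115. Column totals: 51, 53, 65. Grand total N = 169.
Expected counts (row total × column total / N):
  Type I, Red: 54×51/169 = 16.2959
  Type I, Pink: 54×53/169 = 16.9349
  Type I, White: 54×65/169 = 20.7692
  Type II, Red: 115×51/169 = 34.7041
  Type II, Pink: 115×53/169 = 36.0651
  Type II, White: 115×65/169 = 44.2308
Contributions (O − E)²/E:
  (12 − 16.2959)²/16.2959 = 1.1325
  (15 − 16.9349)²/16.9349 = 0.2211
  (27 − 20.7692)²/20.7692 = 1.8693
  (39 − 34.7041)²/34.7041 = 0.5318
  (38 − 36.0651)²/36.0651 = 0.1038
  (38 − 44.2308)²/44.2308 = 0.8777
χ² = 1.1325 + 0.2211 + 1.8693 + 0.5318 + 0.1038 + 0.8777 = 4.736
df = (2−1)(3−1) = 2. Since 4.736 < 9.21, fail to reject the null hypothesis of independence at α = 0.01.

4.736; fail to reject H₀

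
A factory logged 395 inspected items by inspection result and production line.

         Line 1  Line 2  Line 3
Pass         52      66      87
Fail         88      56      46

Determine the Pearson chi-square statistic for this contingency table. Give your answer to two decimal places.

Row totals: 205, 190. Column totals: 140, 122, 133. Grand total N = 395.
Expected counts (row total × column total / N):
  Pass, Line 1: 205×140/395 = 72.658
  Pass, Line 2: 205×122/395 = 63.316
  Pass, Line 3: 205×133/395 = 69.025
  Fail, Line 1: 190×140/395 = 67.342
  Fail, Line 2: 190×122/395 = 58.684
  Fail, Line 3: 190×133/395 = 63.975
Contributions (O − E)²/E:
  (52 − 72.658)²/72.658 = 5.8734
  (66 − 63.316)²/63.316 = 0.1138
  (87 − 69.025)²/69.025 = 4.6809
  (88 − 67.342)²/67.342 = 6.3371
  (56 − 58.684)²/58.684 = 0.1228
  (46 − 63.975)²/63.975 = 5.0504
χ² = 5.8734 + 0.1138 + 4.6809 + 6.3371 + 0.1228 + 5.0504 = 22.18

22.18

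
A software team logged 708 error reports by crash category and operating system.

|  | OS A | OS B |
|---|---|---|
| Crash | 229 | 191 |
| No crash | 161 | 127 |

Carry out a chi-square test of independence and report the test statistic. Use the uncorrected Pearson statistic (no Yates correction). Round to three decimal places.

0.131

Row totals: 420, 288. Column totals: 390, 318. Grand total N = 708.
Expected counts (row total × column total / N):
  Crash, OS A: 420×390/708 = 231.3559
  Crash, OS B: 420×318/708 = 188.6441
  No crash, OS A: 288×390/708 = 158.6441
  No crash, OS B: 288×318/708 = 129.3559
Contributions (O − E)²/E:
  (229 − 231.3559)²/231.3559 = 0.0240
  (191 − 188.6441)²/188.6441 = 0.0294
  (161 − 158.6441)²/158.6441 = 0.0350
  (127 − 129.3559)²/129.3559 = 0.0429
χ² = 0.0240 + 0.0294 + 0.0350 + 0.0429 = 0.131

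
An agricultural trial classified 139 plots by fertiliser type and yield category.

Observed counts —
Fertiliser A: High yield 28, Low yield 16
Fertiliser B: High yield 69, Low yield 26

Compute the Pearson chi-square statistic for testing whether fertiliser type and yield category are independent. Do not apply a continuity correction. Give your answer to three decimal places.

Row totals: 44, 95. Column totals: 97, 42. Grand total N = 139.
Expected counts (row total × column total / N):
  Fertiliser A, High yield: 44×97/139 = 30.7050
  Fertiliser A, Low yield: 44×42/139 = 13.2950
  Fertiliser B, High yield: 95×97/139 = 66.2950
  Fertiliser B, Low yield: 95×42/139 = 28.7050
Contributions (O − E)²/E:
  (28 − 30.7050)²/30.7050 = 0.2383
  (16 − 13.2950)²/13.2950 = 0.5504
  (69 − 66.2950)²/66.2950 = 0.1104
  (26 − 28.7050)²/28.7050 = 0.2549
χ² = 0.2383 + 0.5504 + 0.1104 + 0.2549 = 1.154

1.154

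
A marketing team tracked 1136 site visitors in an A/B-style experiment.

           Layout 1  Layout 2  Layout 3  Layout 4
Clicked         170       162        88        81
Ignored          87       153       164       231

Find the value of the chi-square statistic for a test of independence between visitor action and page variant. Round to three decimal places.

107.792

Row totals: 501, 635. Column totals: 257, 315, 252, 312. Grand total N = 1136.
Expected counts (row total × column total / N):
  Clicked, Layout 1: 501×257/1136 = 113.3424
  Clicked, Layout 2: 501×315/1136 = 138.9217
  Clicked, Layout 3: 501×252/1136 = 111.1373
  Clicked, Layout 4: 501×312/1136 = 137.5986
  Ignored, Layout 1: 635×257/1136 = 143.6576
  Ignored, Layout 2: 635×315/1136 = 176.0783
  Ignored, Layout 3: 635×252/1136 = 140.8627
  Ignored, Layout 4: 635×312/1136 = 174.4014
Contributions (O − E)²/E:
  (170 − 113.3424)²/113.3424 = 28.3220
  (162 − 138.9217)²/138.9217 = 3.8339
  (88 − 111.1373)²/111.1373 = 4.8169
  (81 − 137.5986)²/137.5986 = 23.2808
  (87 − 143.6576)²/143.6576 = 22.3454
  (153 − 176.0783)²/176.0783 = 3.0248
  (164 − 140.8627)²/140.8627 = 3.8004
  (231 − 174.4014)²/174.4014 = 18.3680
χ² = 28.3220 + 3.8339 + 4.8169 + 23.2808 + 22.3454 + 3.0248 + 3.8004 + 18.3680 = 107.792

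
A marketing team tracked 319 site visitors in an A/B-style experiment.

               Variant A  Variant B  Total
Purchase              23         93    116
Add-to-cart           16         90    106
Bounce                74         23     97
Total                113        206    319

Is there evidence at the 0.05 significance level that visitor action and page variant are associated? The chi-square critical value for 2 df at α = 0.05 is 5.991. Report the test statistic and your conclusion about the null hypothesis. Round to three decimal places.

Grand total N = 319.
Expected counts (row total × column total / N):
  Purchase, Variant A: 116×113/319 = 41.0909
  Purchase, Variant B: 116×206/319 = 74.9091
  Add-to-cart, Variant A: 106×113/319 = 37.5486
  Add-to-cart, Variant B: 106×206/319 = 68.4514
  Bounce, Variant A: 97×113/319 = 34.3605
  Bounce, Variant B: 97×206/319 = 62.6395
Contributions (O − E)²/E:
  (23 − 41.0909)²/41.0909 = 7.9648
  (93 − 74.9091)²/74.9091 = 4.3690
  (16 − 37.5486)²/37.5486 = 12.3664
  (90 − 68.4514)²/68.4514 = 6.7835
  (74 − 34.3605)²/34.3605 = 45.7295
  (23 − 62.6395)²/62.6395 = 25.0847
χ² = 7.9648 + 4.3690 + 12.3664 + 6.7835 + 45.7295 + 25.0847 = 102.298
df = (3−1)(2−1) = 2. Since 102.298 > 5.991, reject the null hypothesis of independence at α = 0.05.

102.298; reject H₀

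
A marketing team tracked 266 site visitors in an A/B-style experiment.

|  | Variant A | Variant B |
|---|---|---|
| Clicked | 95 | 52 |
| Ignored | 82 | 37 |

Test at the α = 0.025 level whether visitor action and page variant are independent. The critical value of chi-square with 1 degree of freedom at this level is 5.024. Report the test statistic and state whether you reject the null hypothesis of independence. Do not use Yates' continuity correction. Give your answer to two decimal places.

0.54; fail to reject H₀

Row totals: 147, 119. Column totals: 177, 89. Grand total N = 266.
Expected counts (row total × column total / N):
  Clicked, Variant A: 147×177/266 = 97.816
  Clicked, Variant B: 147×89/266 = 49.184
  Ignored, Variant A: 119×177/266 = 79.184
  Ignored, Variant B: 119×89/266 = 39.816
Contributions (O − E)²/E:
  (95 − 97.816)²/97.816 = 0.0811
  (52 − 49.184)²/49.184 = 0.1612
  (82 − 79.184)²/79.184 = 0.1001
  (37 − 39.816)²/39.816 = 0.1992
χ² = 0.0811 + 0.1612 + 0.1001 + 0.1992 = 0.54
df = (2−1)(2−1) = 1. Since 0.54 < 5.024, fail to reject the null hypothesis of independence at α = 0.025.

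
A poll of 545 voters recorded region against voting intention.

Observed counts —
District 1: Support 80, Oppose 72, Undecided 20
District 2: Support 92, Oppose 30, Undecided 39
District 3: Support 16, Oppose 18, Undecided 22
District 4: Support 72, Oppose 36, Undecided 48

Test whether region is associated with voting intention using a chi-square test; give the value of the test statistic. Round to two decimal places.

45.14

Row totals: 172, 161, 56, 156. Column totals: 260, 156, 129. Grand total N = 545.
Expected counts (row total × column total / N):
  District 1, Support: 172×260/545 = 82.055
  District 1, Oppose: 172×156/545 = 49.233
  District 1, Undecided: 172×129/545 = 40.712
  District 2, Support: 161×260/545 = 76.807
  District 2, Oppose: 161×156/545 = 46.084
  District 2, Undecided: 161×129/545 = 38.108
  District 3, Support: 56×260/545 = 26.716
  District 3, Oppose: 56×156/545 = 16.029
  District 3, Undecided: 56×129/545 = 13.255
  District 4, Support: 156×260/545 = 74.422
  District 4, Oppose: 156×156/545 = 44.653
  District 4, Undecided: 156×129/545 = 36.925
Contributions (O − E)²/E:
  (80 − 82.055)²/82.055 = 0.0515
  (72 − 49.233)²/49.233 = 10.5282
  (20 − 40.712)²/40.712 = 10.5371
  (92 − 76.807)²/76.807 = 3.0053
  (30 − 46.084)²/46.084 = 5.6136
  (39 − 38.108)²/38.108 = 0.0209
  (16 − 26.716)²/26.716 = 4.2983
  (18 − 16.029)²/16.029 = 0.2424
  (22 − 13.255)²/13.255 = 5.7695
  (72 − 74.422)²/74.422 = 0.0788
  (36 − 44.653)²/44.653 = 1.6768
  (48 − 36.925)²/36.925 = 3.3218
χ² = 0.0515 + 10.5282 + 10.5371 + 3.0053 + 5.6136 + 0.0209 + 4.2983 + 0.2424 + 5.7695 + 0.0788 + 1.6768 + 3.3218 = 45.14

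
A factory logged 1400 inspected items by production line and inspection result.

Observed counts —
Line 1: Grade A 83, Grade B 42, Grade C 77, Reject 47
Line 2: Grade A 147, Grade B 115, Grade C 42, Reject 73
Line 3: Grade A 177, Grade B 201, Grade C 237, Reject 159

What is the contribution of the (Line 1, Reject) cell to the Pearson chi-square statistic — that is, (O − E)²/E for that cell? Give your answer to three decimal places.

Row total (Line 1) = 249; column total (Reject) = 279; N = 1400.
Expected count E = 249 × 279 / 1400 = 49.6221.
Contribution = (O − E)²/E = (47 − 49.6221)² / 49.6221 = 0.139.

0.139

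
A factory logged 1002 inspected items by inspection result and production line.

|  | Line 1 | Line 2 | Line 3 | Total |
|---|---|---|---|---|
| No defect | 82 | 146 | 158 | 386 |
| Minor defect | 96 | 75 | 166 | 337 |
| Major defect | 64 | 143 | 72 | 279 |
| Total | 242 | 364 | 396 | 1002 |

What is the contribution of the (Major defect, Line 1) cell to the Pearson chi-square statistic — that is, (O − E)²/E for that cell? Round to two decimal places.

Row total (Major defect) = 279; column total (Line 1) = 242; N = 1002.
Expected count E = 279 × 242 / 1002 = 67.383.
Contribution = (O − E)²/E = (64 − 67.383)² / 67.383 = 0.17.

0.17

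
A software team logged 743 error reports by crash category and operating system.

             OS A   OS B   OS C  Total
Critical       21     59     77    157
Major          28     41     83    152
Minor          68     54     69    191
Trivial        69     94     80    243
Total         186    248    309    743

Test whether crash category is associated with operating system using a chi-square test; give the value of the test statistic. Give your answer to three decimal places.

Grand total N = 743.
Expected counts (row total × column total / N):
  Critical, OS A: 157×186/743 = 39.3028
  Critical, OS B: 157×248/743 = 52.4038
  Critical, OS C: 157×309/743 = 65.2934
  Major, OS A: 152×186/743 = 38.0511
  Major, OS B: 152×248/743 = 50.7349
  Major, OS C: 152×309/743 = 63.2140
  Minor, OS A: 191×186/743 = 47.8143
  Minor, OS B: 191×248/743 = 63.7524
  Minor, OS C: 191×309/743 = 79.4334
  Trivial, OS A: 243×186/743 = 60.8318
  Trivial, OS B: 243×248/743 = 81.1090
  Trivial, OS C: 243×309/743 = 101.0592
Contributions (O − E)²/E:
  (21 − 39.3028)²/39.3028 = 8.5234
  (59 − 52.4038)²/52.4038 = 0.8303
  (77 − 65.2934)²/65.2934 = 2.0989
  (28 − 38.0511)²/38.0511 = 2.6550
  (41 − 50.7349)²/50.7349 = 1.8679
  (83 − 63.2140)²/63.2140 = 6.1930
  (68 − 47.8143)²/47.8143 = 8.5218
  (54 − 63.7524)²/63.7524 = 1.4919
  (69 − 79.4334)²/79.4334 = 1.3704
  (69 − 60.8318)²/60.8318 = 1.0968
  (94 − 81.1090)²/81.1090 = 2.0488
  (80 − 101.0592)²/101.0592 = 4.3884
χ² = 8.5234 + 0.8303 + 2.0989 + 2.6550 + 1.8679 + 6.1930 + 8.5218 + 1.4919 + 1.3704 + 1.0968 + 2.0488 + 4.3884 = 41.087

41.087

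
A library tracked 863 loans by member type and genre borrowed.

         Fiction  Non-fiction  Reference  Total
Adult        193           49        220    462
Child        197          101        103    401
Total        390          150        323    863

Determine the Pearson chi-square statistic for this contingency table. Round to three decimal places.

Grand total N = 863.
Expected counts (row total × column total / N):
  Adult, Fiction: 462×390/863 = 208.7833
  Adult, Non-fiction: 462×150/863 = 80.3013
  Adult, Reference: 462×323/863 = 172.9154
  Child, Fiction: 401×390/863 = 181.2167
  Child, Non-fiction: 401×150/863 = 69.6987
  Child, Reference: 401×323/863 = 150.0846
Contributions (O − E)²/E:
  (193 − 208.7833)²/208.7833 = 1.1932
  (49 − 80.3013)²/80.3013 = 12.2012
  (220 − 172.9154)²/172.9154 = 12.8211
  (197 − 181.2167)²/181.2167 = 1.3747
  (101 − 69.6987)²/69.6987 = 14.0572
  (103 − 150.0846)²/150.0846 = 14.7714
χ² = 1.1932 + 12.2012 + 12.8211 + 1.3747 + 14.0572 + 14.7714 = 56.419

56.419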